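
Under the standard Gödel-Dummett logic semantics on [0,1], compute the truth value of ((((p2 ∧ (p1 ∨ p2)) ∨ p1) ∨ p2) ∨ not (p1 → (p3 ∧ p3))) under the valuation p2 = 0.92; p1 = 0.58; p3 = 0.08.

0.92

(p1 ∨ p2) = max(0.58, 0.92) = 0.92
(p2 ∧ (p1 ∨ p2)) = min(0.92, 0.92) = 0.92
((p2 ∧ (p1 ∨ p2)) ∨ p1) = max(0.92, 0.58) = 0.92
(((p2 ∧ (p1 ∨ p2)) ∨ p1) ∨ p2) = max(0.92, 0.92) = 0.92
(p3 ∧ p3) = min(0.08, 0.08) = 0.08
(p1 → (p3 ∧ p3)): 0.58 > 0.08, so result = 0.08
not (p1 → (p3 ∧ p3)): Gödel ¬ of 0.08 = 0 (operand ≠ 0)
((((p2 ∧ (p1 ∨ p2)) ∨ p1) ∨ p2) ∨ not (p1 → (p3 ∧ p3))) = max(0.92, 0) = 0.92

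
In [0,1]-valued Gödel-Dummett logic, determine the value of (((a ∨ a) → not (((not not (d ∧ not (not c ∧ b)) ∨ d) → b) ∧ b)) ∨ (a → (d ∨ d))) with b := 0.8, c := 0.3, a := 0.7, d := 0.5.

(a ∨ a) = max(0.7, 0.7) = 0.7
not c: Gödel ¬ of 0.3 = 0 (operand ≠ 0)
(not c ∧ b) = min(0, 0.8) = 0
not (not c ∧ b): Gödel ¬ of 0 = 1 (operand is 0)
(d ∧ not (not c ∧ b)) = min(0.5, 1) = 0.5
not (d ∧ not (not c ∧ b)): Gödel ¬ of 0.5 = 0 (operand ≠ 0)
not not (d ∧ not (not c ∧ b)): Gödel ¬ of 0 = 1 (operand is 0)
(not not (d ∧ not (not c ∧ b)) ∨ d) = max(1, 0.5) = 1
((not not (d ∧ not (not c ∧ b)) ∨ d) → b): 1 > 0.8, so result = 0.8
(((not not (d ∧ not (not c ∧ b)) ∨ d) → b) ∧ b) = min(0.8, 0.8) = 0.8
not (((not not (d ∧ not (not c ∧ b)) ∨ d) → b) ∧ b): Gödel ¬ of 0.8 = 0 (operand ≠ 0)
((a ∨ a) → not (((not not (d ∧ not (not c ∧ b)) ∨ d) → b) ∧ b)): 0.7 > 0, so result = 0
(d ∨ d) = max(0.5, 0.5) = 0.5
(a → (d ∨ d)): 0.7 > 0.5, so result = 0.5
(((a ∨ a) → not (((not not (d ∧ not (not c ∧ b)) ∨ d) → b) ∧ b)) ∨ (a → (d ∨ d))) = max(0, 0.5) = 0.5

0.50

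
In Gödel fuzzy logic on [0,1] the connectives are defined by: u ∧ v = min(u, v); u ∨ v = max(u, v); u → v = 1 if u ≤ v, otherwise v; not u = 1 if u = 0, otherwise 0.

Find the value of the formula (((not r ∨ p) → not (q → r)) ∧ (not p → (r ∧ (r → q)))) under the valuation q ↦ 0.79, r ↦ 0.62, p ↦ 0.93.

0.00

not r: Gödel ¬ of 0.62 = 0 (operand ≠ 0)
(not r ∨ p) = max(0, 0.93) = 0.93
(q → r): 0.79 > 0.62, so result = 0.62
not (q → r): Gödel ¬ of 0.62 = 0 (operand ≠ 0)
((not r ∨ p) → not (q → r)): 0.93 > 0, so result = 0
not p: Gödel ¬ of 0.93 = 0 (operand ≠ 0)
(r → q): 0.62 ≤ 0.79, so result = 1
(r ∧ (r → q)) = min(0.62, 1) = 0.62
(not p → (r ∧ (r → q))): 0 ≤ 0.62, so result = 1
(((not r ∨ p) → not (q → r)) ∧ (not p → (r ∧ (r → q)))) = min(0, 1) = 0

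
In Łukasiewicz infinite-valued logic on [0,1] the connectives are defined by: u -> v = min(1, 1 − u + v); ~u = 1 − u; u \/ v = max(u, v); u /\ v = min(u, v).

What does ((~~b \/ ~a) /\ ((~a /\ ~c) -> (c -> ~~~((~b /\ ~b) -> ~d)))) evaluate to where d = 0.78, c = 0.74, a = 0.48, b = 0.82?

~b: Łukasiewicz ¬ gives 1 − 0.82 = 0.18
~~b: Łukasiewicz ¬ gives 1 − 0.18 = 0.82
~a: Łukasiewicz ¬ gives 1 − 0.48 = 0.52
(~~b \/ ~a) = max(0.82, 0.52) = 0.82
~a: Łukasiewicz ¬ gives 1 − 0.48 = 0.52
~c: Łukasiewicz ¬ gives 1 − 0.74 = 0.26
(~a /\ ~c) = min(0.52, 0.26) = 0.26
~b: Łukasiewicz ¬ gives 1 − 0.82 = 0.18
~b: Łukasiewicz ¬ gives 1 − 0.82 = 0.18
(~b /\ ~b) = min(0.18, 0.18) = 0.18
~d: Łukasiewicz ¬ gives 1 − 0.78 = 0.22
((~b /\ ~b) -> ~d): min(1, 1 − 0.18 + 0.22) = 1
~((~b /\ ~b) -> ~d): Łukasiewicz ¬ gives 1 − 1 = 0
~~((~b /\ ~b) -> ~d): Łukasiewicz ¬ gives 1 − 0 = 1
~~~((~b /\ ~b) -> ~d): Łukasiewicz ¬ gives 1 − 1 = 0
(c -> ~~~((~b /\ ~b) -> ~d)): min(1, 1 − 0.74 + 0) = 0.26
((~a /\ ~c) -> (c -> ~~~((~b /\ ~b) -> ~d))): min(1, 1 − 0.26 + 0.26) = 1
((~~b \/ ~a) /\ ((~a /\ ~c) -> (c -> ~~~((~b /\ ~b) -> ~d)))) = min(0.82, 1) = 0.82

0.82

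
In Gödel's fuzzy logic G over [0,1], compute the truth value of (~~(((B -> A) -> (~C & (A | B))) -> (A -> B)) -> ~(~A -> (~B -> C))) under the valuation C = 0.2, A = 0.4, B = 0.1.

0.00

(B -> A): 0.1 ≤ 0.4, so result = 1
~C: Gödel ¬ of 0.2 = 0 (operand ≠ 0)
(A | B) = max(0.4, 0.1) = 0.4
(~C & (A | B)) = min(0, 0.4) = 0
((B -> A) -> (~C & (A | B))): 1 > 0, so result = 0
(A -> B): 0.4 > 0.1, so result = 0.1
(((B -> A) -> (~C & (A | B))) -> (A -> B)): 0 ≤ 0.1, so result = 1
~(((B -> A) -> (~C & (A | B))) -> (A -> B)): Gödel ¬ of 1 = 0 (operand ≠ 0)
~~(((B -> A) -> (~C & (A | B))) -> (A -> B)): Gödel ¬ of 0 = 1 (operand is 0)
~A: Gödel ¬ of 0.4 = 0 (operand ≠ 0)
~B: Gödel ¬ of 0.1 = 0 (operand ≠ 0)
(~B -> C): 0 ≤ 0.2, so result = 1
(~A -> (~B -> C)): 0 ≤ 1, so result = 1
~(~A -> (~B -> C)): Gödel ¬ of 1 = 0 (operand ≠ 0)
(~~(((B -> A) -> (~C & (A | B))) -> (A -> B)) -> ~(~A -> (~B -> C))): 1 > 0, so result = 0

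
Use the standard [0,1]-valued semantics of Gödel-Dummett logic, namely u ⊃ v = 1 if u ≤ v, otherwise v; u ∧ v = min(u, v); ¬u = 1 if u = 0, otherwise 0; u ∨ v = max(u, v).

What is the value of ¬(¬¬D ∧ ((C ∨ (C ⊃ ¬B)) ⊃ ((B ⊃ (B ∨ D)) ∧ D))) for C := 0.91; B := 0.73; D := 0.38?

0.00

¬D: Gödel ¬ of 0.38 = 0 (operand ≠ 0)
¬¬D: Gödel ¬ of 0 = 1 (operand is 0)
¬B: Gödel ¬ of 0.73 = 0 (operand ≠ 0)
(C ⊃ ¬B): 0.91 > 0, so result = 0
(C ∨ (C ⊃ ¬B)) = max(0.91, 0) = 0.91
(B ∨ D) = max(0.73, 0.38) = 0.73
(B ⊃ (B ∨ D)): 0.73 ≤ 0.73, so result = 1
((B ⊃ (B ∨ D)) ∧ D) = min(1, 0.38) = 0.38
((C ∨ (C ⊃ ¬B)) ⊃ ((B ⊃ (B ∨ D)) ∧ D)): 0.91 > 0.38, so result = 0.38
(¬¬D ∧ ((C ∨ (C ⊃ ¬B)) ⊃ ((B ⊃ (B ∨ D)) ∧ D))) = min(1, 0.38) = 0.38
¬(¬¬D ∧ ((C ∨ (C ⊃ ¬B)) ⊃ ((B ⊃ (B ∨ D)) ∧ D))): Gödel ¬ of 0.38 = 0 (operand ≠ 0)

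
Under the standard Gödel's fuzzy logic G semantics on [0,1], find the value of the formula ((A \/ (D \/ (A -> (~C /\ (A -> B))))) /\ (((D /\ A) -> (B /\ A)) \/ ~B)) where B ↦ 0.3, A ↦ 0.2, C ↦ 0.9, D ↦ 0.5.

0.50

~C: Gödel ¬ of 0.9 = 0 (operand ≠ 0)
(A -> B): 0.2 ≤ 0.3, so result = 1
(~C /\ (A -> B)) = min(0, 1) = 0
(A -> (~C /\ (A -> B))): 0.2 > 0, so result = 0
(D \/ (A -> (~C /\ (A -> B)))) = max(0.5, 0) = 0.5
(A \/ (D \/ (A -> (~C /\ (A -> B))))) = max(0.2, 0.5) = 0.5
(D /\ A) = min(0.5, 0.2) = 0.2
(B /\ A) = min(0.3, 0.2) = 0.2
((D /\ A) -> (B /\ A)): 0.2 ≤ 0.2, so result = 1
~B: Gödel ¬ of 0.3 = 0 (operand ≠ 0)
(((D /\ A) -> (B /\ A)) \/ ~B) = max(1, 0) = 1
((A \/ (D \/ (A -> (~C /\ (A -> B))))) /\ (((D /\ A) -> (B /\ A)) \/ ~B)) = min(0.5, 1) = 0.5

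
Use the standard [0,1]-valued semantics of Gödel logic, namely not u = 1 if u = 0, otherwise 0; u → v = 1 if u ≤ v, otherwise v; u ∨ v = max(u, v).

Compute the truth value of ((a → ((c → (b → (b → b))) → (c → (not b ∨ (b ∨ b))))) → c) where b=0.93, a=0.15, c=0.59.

0.59

(b → b): 0.93 ≤ 0.93, so result = 1
(b → (b → b)): 0.93 ≤ 1, so result = 1
(c → (b → (b → b))): 0.59 ≤ 1, so result = 1
not b: Gödel ¬ of 0.93 = 0 (operand ≠ 0)
(b ∨ b) = max(0.93, 0.93) = 0.93
(not b ∨ (b ∨ b)) = max(0, 0.93) = 0.93
(c → (not b ∨ (b ∨ b))): 0.59 ≤ 0.93, so result = 1
((c → (b → (b → b))) → (c → (not b ∨ (b ∨ b)))): 1 ≤ 1, so result = 1
(a → ((c → (b → (b → b))) → (c → (not b ∨ (b ∨ b))))): 0.15 ≤ 1, so result = 1
((a → ((c → (b → (b → b))) → (c → (not b ∨ (b ∨ b))))) → c): 1 > 0.59, so result = 0.59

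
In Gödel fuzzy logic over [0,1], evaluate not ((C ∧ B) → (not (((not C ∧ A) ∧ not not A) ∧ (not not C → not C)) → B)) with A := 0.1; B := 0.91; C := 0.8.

(C ∧ B) = min(0.8, 0.91) = 0.8
not C: Gödel ¬ of 0.8 = 0 (operand ≠ 0)
(not C ∧ A) = min(0, 0.1) = 0
not A: Gödel ¬ of 0.1 = 0 (operand ≠ 0)
not not A: Gödel ¬ of 0 = 1 (operand is 0)
((not C ∧ A) ∧ not not A) = min(0, 1) = 0
not C: Gödel ¬ of 0.8 = 0 (operand ≠ 0)
not not C: Gödel ¬ of 0 = 1 (operand is 0)
not C: Gödel ¬ of 0.8 = 0 (operand ≠ 0)
(not not C → not C): 1 > 0, so result = 0
(((not C ∧ A) ∧ not not A) ∧ (not not C → not C)) = min(0, 0) = 0
not (((not C ∧ A) ∧ not not A) ∧ (not not C → not C)): Gödel ¬ of 0 = 1 (operand is 0)
(not (((not C ∧ A) ∧ not not A) ∧ (not not C → not C)) → B): 1 > 0.91, so result = 0.91
((C ∧ B) → (not (((not C ∧ A) ∧ not not A) ∧ (not not C → not C)) → B)): 0.8 ≤ 0.91, so result = 1
not ((C ∧ B) → (not (((not C ∧ A) ∧ not not A) ∧ (not not C → not C)) → B)): Gödel ¬ of 1 = 0 (operand ≠ 0)

0.00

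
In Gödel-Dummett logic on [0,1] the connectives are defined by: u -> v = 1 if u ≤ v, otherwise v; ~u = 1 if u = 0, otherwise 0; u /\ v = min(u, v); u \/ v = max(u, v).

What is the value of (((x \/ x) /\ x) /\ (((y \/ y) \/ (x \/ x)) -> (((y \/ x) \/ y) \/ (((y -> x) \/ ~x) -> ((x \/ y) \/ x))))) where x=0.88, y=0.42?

(x \/ x) = max(0.88, 0.88) = 0.88
((x \/ x) /\ x) = min(0.88, 0.88) = 0.88
(y \/ y) = max(0.42, 0.42) = 0.42
(x \/ x) = max(0.88, 0.88) = 0.88
((y \/ y) \/ (x \/ x)) = max(0.42, 0.88) = 0.88
(y \/ x) = max(0.42, 0.88) = 0.88
((y \/ x) \/ y) = max(0.88, 0.42) = 0.88
(y -> x): 0.42 ≤ 0.88, so result = 1
~x: Gödel ¬ of 0.88 = 0 (operand ≠ 0)
((y -> x) \/ ~x) = max(1, 0) = 1
(x \/ y) = max(0.88, 0.42) = 0.88
((x \/ y) \/ x) = max(0.88, 0.88) = 0.88
(((y -> x) \/ ~x) -> ((x \/ y) \/ x)): 1 > 0.88, so result = 0.88
(((y \/ x) \/ y) \/ (((y -> x) \/ ~x) -> ((x \/ y) \/ x))) = max(0.88, 0.88) = 0.88
(((y \/ y) \/ (x \/ x)) -> (((y \/ x) \/ y) \/ (((y -> x) \/ ~x) -> ((x \/ y) \/ x)))): 0.88 ≤ 0.88, so result = 1
(((x \/ x) /\ x) /\ (((y \/ y) \/ (x \/ x)) -> (((y \/ x) \/ y) \/ (((y -> x) \/ ~x) -> ((x \/ y) \/ x))))) = min(0.88, 1) = 0.88

0.88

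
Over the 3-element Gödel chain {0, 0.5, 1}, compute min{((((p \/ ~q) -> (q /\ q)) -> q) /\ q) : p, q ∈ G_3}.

The minimum is attained at p = 0, q = 0:
  ~q: Gödel ¬ of 0 = 1 (operand is 0)
  (p \/ ~q) = max(0, 1) = 1
  (q /\ q) = min(0, 0) = 0
  ((p \/ ~q) -> (q /\ q)): 1 > 0, so result = 0
  (((p \/ ~q) -> (q /\ q)) -> q): 0 ≤ 0, so result = 1
  ((((p \/ ~q) -> (q /\ q)) -> q) /\ q) = min(1, 0) = 0
Checking all 9 assignments confirms none give a value below 0.00.

0.00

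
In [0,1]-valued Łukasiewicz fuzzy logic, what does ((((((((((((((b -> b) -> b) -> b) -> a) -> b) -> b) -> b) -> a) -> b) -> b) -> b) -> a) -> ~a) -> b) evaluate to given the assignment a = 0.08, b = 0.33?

0.33

(b -> b): min(1, 1 − 0.33 + 0.33) = 1
((b -> b) -> b): min(1, 1 − 1 + 0.33) = 0.33
(((b -> b) -> b) -> b): min(1, 1 − 0.33 + 0.33) = 1
((((b -> b) -> b) -> b) -> a): min(1, 1 − 1 + 0.08) = 0.08
(((((b -> b) -> b) -> b) -> a) -> b): min(1, 1 − 0.08 + 0.33) = 1
((((((b -> b) -> b) -> b) -> a) -> b) -> b): min(1, 1 − 1 + 0.33) = 0.33
(((((((b -> b) -> b) -> b) -> a) -> b) -> b) -> b): min(1, 1 − 0.33 + 0.33) = 1
((((((((b -> b) -> b) -> b) -> a) -> b) -> b) -> b) -> a): min(1, 1 − 1 + 0.08) = 0.08
(((((((((b -> b) -> b) -> b) -> a) -> b) -> b) -> b) -> a) -> b): min(1, 1 − 0.08 + 0.33) = 1
((((((((((b -> b) -> b) -> b) -> a) -> b) -> b) -> b) -> a) -> b) -> b): min(1, 1 − 1 + 0.33) = 0.33
(((((((((((b -> b) -> b) -> b) -> a) -> b) -> b) -> b) -> a) -> b) -> b) -> b): min(1, 1 − 0.33 + 0.33) = 1
((((((((((((b -> b) -> b) -> b) -> a) -> b) -> b) -> b) -> a) -> b) -> b) -> b) -> a): min(1, 1 − 1 + 0.08) = 0.08
~a: Łukasiewicz ¬ gives 1 − 0.08 = 0.92
(((((((((((((b -> b) -> b) -> b) -> a) -> b) -> b) -> b) -> a) -> b) -> b) -> b) -> a) -> ~a): min(1, 1 − 0.08 + 0.92) = 1
((((((((((((((b -> b) -> b) -> b) -> a) -> b) -> b) -> b) -> a) -> b) -> b) -> b) -> a) -> ~a) -> b): min(1, 1 − 1 + 0.33) = 0.33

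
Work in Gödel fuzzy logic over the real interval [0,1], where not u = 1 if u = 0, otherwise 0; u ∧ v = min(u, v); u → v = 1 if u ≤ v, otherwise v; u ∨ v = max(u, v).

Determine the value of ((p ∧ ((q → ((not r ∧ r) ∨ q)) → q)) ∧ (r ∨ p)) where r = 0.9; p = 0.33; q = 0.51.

not r: Gödel ¬ of 0.9 = 0 (operand ≠ 0)
(not r ∧ r) = min(0, 0.9) = 0
((not r ∧ r) ∨ q) = max(0, 0.51) = 0.51
(q → ((not r ∧ r) ∨ q)): 0.51 ≤ 0.51, so result = 1
((q → ((not r ∧ r) ∨ q)) → q): 1 > 0.51, so result = 0.51
(p ∧ ((q → ((not r ∧ r) ∨ q)) → q)) = min(0.33, 0.51) = 0.33
(r ∨ p) = max(0.9, 0.33) = 0.9
((p ∧ ((q → ((not r ∧ r) ∨ q)) → q)) ∧ (r ∨ p)) = min(0.33, 0.9) = 0.33

0.33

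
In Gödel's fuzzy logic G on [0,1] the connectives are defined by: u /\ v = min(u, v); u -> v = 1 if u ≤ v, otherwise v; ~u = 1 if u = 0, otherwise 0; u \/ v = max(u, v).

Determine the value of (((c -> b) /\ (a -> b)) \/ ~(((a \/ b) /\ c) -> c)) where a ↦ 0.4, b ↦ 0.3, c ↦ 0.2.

(c -> b): 0.2 ≤ 0.3, so result = 1
(a -> b): 0.4 > 0.3, so result = 0.3
((c -> b) /\ (a -> b)) = min(1, 0.3) = 0.3
(a \/ b) = max(0.4, 0.3) = 0.4
((a \/ b) /\ c) = min(0.4, 0.2) = 0.2
(((a \/ b) /\ c) -> c): 0.2 ≤ 0.2, so result = 1
~(((a \/ b) /\ c) -> c): Gödel ¬ of 1 = 0 (operand ≠ 0)
(((c -> b) /\ (a -> b)) \/ ~(((a \/ b) /\ c) -> c)) = max(0.3, 0) = 0.3

0.30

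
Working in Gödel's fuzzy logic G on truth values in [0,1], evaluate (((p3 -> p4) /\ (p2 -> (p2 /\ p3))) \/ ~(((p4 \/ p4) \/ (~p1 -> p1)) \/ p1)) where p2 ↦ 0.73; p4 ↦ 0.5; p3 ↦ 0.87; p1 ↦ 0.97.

0.50

(p3 -> p4): 0.87 > 0.5, so result = 0.5
(p2 /\ p3) = min(0.73, 0.87) = 0.73
(p2 -> (p2 /\ p3)): 0.73 ≤ 0.73, so result = 1
((p3 -> p4) /\ (p2 -> (p2 /\ p3))) = min(0.5, 1) = 0.5
(p4 \/ p4) = max(0.5, 0.5) = 0.5
~p1: Gödel ¬ of 0.97 = 0 (operand ≠ 0)
(~p1 -> p1): 0 ≤ 0.97, so result = 1
((p4 \/ p4) \/ (~p1 -> p1)) = max(0.5, 1) = 1
(((p4 \/ p4) \/ (~p1 -> p1)) \/ p1) = max(1, 0.97) = 1
~(((p4 \/ p4) \/ (~p1 -> p1)) \/ p1): Gödel ¬ of 1 = 0 (operand ≠ 0)
(((p3 -> p4) /\ (p2 -> (p2 /\ p3))) \/ ~(((p4 \/ p4) \/ (~p1 -> p1)) \/ p1)) = max(0.5, 0) = 0.5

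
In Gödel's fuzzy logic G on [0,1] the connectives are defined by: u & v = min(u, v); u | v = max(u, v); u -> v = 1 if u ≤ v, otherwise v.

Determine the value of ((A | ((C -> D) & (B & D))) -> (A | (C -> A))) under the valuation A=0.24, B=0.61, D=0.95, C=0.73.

0.24

(C -> D): 0.73 ≤ 0.95, so result = 1
(B & D) = min(0.61, 0.95) = 0.61
((C -> D) & (B & D)) = min(1, 0.61) = 0.61
(A | ((C -> D) & (B & D))) = max(0.24, 0.61) = 0.61
(C -> A): 0.73 > 0.24, so result = 0.24
(A | (C -> A)) = max(0.24, 0.24) = 0.24
((A | ((C -> D) & (B & D))) -> (A | (C -> A))): 0.61 > 0.24, so result = 0.24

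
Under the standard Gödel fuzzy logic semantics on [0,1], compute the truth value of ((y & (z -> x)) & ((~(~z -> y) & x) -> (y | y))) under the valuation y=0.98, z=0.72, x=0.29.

0.29

(z -> x): 0.72 > 0.29, so result = 0.29
(y & (z -> x)) = min(0.98, 0.29) = 0.29
~z: Gödel ¬ of 0.72 = 0 (operand ≠ 0)
(~z -> y): 0 ≤ 0.98, so result = 1
~(~z -> y): Gödel ¬ of 1 = 0 (operand ≠ 0)
(~(~z -> y) & x) = min(0, 0.29) = 0
(y | y) = max(0.98, 0.98) = 0.98
((~(~z -> y) & x) -> (y | y)): 0 ≤ 0.98, so result = 1
((y & (z -> x)) & ((~(~z -> y) & x) -> (y | y))) = min(0.29, 1) = 0.29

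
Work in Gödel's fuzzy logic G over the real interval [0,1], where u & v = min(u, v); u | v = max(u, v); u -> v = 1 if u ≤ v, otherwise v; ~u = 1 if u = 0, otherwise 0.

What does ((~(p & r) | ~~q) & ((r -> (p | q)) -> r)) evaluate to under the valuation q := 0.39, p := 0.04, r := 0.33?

0.33

(p & r) = min(0.04, 0.33) = 0.04
~(p & r): Gödel ¬ of 0.04 = 0 (operand ≠ 0)
~q: Gödel ¬ of 0.39 = 0 (operand ≠ 0)
~~q: Gödel ¬ of 0 = 1 (operand is 0)
(~(p & r) | ~~q) = max(0, 1) = 1
(p | q) = max(0.04, 0.39) = 0.39
(r -> (p | q)): 0.33 ≤ 0.39, so result = 1
((r -> (p | q)) -> r): 1 > 0.33, so result = 0.33
((~(p & r) | ~~q) & ((r -> (p | q)) -> r)) = min(1, 0.33) = 0.33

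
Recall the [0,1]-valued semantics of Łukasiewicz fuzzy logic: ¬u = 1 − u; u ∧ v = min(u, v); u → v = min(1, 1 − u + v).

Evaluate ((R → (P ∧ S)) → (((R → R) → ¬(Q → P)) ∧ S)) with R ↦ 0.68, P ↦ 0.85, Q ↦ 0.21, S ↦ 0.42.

(P ∧ S) = min(0.85, 0.42) = 0.42
(R → (P ∧ S)): min(1, 1 − 0.68 + 0.42) = 0.74
(R → R): min(1, 1 − 0.68 + 0.68) = 1
(Q → P): min(1, 1 − 0.21 + 0.85) = 1
¬(Q → P): Łukasiewicz ¬ gives 1 − 1 = 0
((R → R) → ¬(Q → P)): min(1, 1 − 1 + 0) = 0
(((R → R) → ¬(Q → P)) ∧ S) = min(0, 0.42) = 0
((R → (P ∧ S)) → (((R → R) → ¬(Q → P)) ∧ S)): min(1, 1 − 0.74 + 0) = 0.26

0.26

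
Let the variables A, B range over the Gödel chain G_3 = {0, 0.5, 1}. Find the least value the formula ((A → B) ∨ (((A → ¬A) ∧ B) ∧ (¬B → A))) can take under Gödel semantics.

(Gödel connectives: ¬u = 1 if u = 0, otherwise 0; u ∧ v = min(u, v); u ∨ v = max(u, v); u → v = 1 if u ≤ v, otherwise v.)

0.00

The minimum is attained at A = 0.5, B = 0:
  (A → B): 0.5 > 0, so result = 0
  ¬A: Gödel ¬ of 0.5 = 0 (operand ≠ 0)
  (A → ¬A): 0.5 > 0, so result = 0
  ((A → ¬A) ∧ B) = min(0, 0) = 0
  ¬B: Gödel ¬ of 0 = 1 (operand is 0)
  (¬B → A): 1 > 0.5, so result = 0.5
  (((A → ¬A) ∧ B) ∧ (¬B → A)) = min(0, 0.5) = 0
  ((A → B) ∨ (((A → ¬A) ∧ B) ∧ (¬B → A))) = max(0, 0) = 0
Checking all 9 assignments confirms none give a value below 0.00.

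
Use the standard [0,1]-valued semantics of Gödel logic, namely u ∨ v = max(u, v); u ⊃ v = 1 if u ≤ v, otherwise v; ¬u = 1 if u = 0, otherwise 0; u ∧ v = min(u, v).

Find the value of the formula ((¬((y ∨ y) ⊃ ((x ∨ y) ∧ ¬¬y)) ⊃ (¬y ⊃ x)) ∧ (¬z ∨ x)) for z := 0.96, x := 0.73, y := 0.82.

0.73

(y ∨ y) = max(0.82, 0.82) = 0.82
(x ∨ y) = max(0.73, 0.82) = 0.82
¬y: Gödel ¬ of 0.82 = 0 (operand ≠ 0)
¬¬y: Gödel ¬ of 0 = 1 (operand is 0)
((x ∨ y) ∧ ¬¬y) = min(0.82, 1) = 0.82
((y ∨ y) ⊃ ((x ∨ y) ∧ ¬¬y)): 0.82 ≤ 0.82, so result = 1
¬((y ∨ y) ⊃ ((x ∨ y) ∧ ¬¬y)): Gödel ¬ of 1 = 0 (operand ≠ 0)
¬y: Gödel ¬ of 0.82 = 0 (operand ≠ 0)
(¬y ⊃ x): 0 ≤ 0.73, so result = 1
(¬((y ∨ y) ⊃ ((x ∨ y) ∧ ¬¬y)) ⊃ (¬y ⊃ x)): 0 ≤ 1, so result = 1
¬z: Gödel ¬ of 0.96 = 0 (operand ≠ 0)
(¬z ∨ x) = max(0, 0.73) = 0.73
((¬((y ∨ y) ⊃ ((x ∨ y) ∧ ¬¬y)) ⊃ (¬y ⊃ x)) ∧ (¬z ∨ x)) = min(1, 0.73) = 0.73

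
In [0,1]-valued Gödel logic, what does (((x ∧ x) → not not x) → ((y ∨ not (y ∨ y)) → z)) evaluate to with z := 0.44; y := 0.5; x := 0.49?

0.44

(x ∧ x) = min(0.49, 0.49) = 0.49
not x: Gödel ¬ of 0.49 = 0 (operand ≠ 0)
not not x: Gödel ¬ of 0 = 1 (operand is 0)
((x ∧ x) → not not x): 0.49 ≤ 1, so result = 1
(y ∨ y) = max(0.5, 0.5) = 0.5
not (y ∨ y): Gödel ¬ of 0.5 = 0 (operand ≠ 0)
(y ∨ not (y ∨ y)) = max(0.5, 0) = 0.5
((y ∨ not (y ∨ y)) → z): 0.5 > 0.44, so result = 0.44
(((x ∧ x) → not not x) → ((y ∨ not (y ∨ y)) → z)): 1 > 0.44, so result = 0.44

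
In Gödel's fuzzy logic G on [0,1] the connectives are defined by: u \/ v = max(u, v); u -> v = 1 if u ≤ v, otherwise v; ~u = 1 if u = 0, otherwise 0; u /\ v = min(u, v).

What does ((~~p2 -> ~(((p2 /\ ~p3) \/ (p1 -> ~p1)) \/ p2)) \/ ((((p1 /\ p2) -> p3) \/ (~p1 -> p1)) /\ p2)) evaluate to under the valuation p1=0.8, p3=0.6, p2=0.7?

~p2: Gödel ¬ of 0.7 = 0 (operand ≠ 0)
~~p2: Gödel ¬ of 0 = 1 (operand is 0)
~p3: Gödel ¬ of 0.6 = 0 (operand ≠ 0)
(p2 /\ ~p3) = min(0.7, 0) = 0
~p1: Gödel ¬ of 0.8 = 0 (operand ≠ 0)
(p1 -> ~p1): 0.8 > 0, so result = 0
((p2 /\ ~p3) \/ (p1 -> ~p1)) = max(0, 0) = 0
(((p2 /\ ~p3) \/ (p1 -> ~p1)) \/ p2) = max(0, 0.7) = 0.7
~(((p2 /\ ~p3) \/ (p1 -> ~p1)) \/ p2): Gödel ¬ of 0.7 = 0 (operand ≠ 0)
(~~p2 -> ~(((p2 /\ ~p3) \/ (p1 -> ~p1)) \/ p2)): 1 > 0, so result = 0
(p1 /\ p2) = min(0.8, 0.7) = 0.7
((p1 /\ p2) -> p3): 0.7 > 0.6, so result = 0.6
~p1: Gödel ¬ of 0.8 = 0 (operand ≠ 0)
(~p1 -> p1): 0 ≤ 0.8, so result = 1
(((p1 /\ p2) -> p3) \/ (~p1 -> p1)) = max(0.6, 1) = 1
((((p1 /\ p2) -> p3) \/ (~p1 -> p1)) /\ p2) = min(1, 0.7) = 0.7
((~~p2 -> ~(((p2 /\ ~p3) \/ (p1 -> ~p1)) \/ p2)) \/ ((((p1 /\ p2) -> p3) \/ (~p1 -> p1)) /\ p2)) = max(0, 0.7) = 0.7

0.70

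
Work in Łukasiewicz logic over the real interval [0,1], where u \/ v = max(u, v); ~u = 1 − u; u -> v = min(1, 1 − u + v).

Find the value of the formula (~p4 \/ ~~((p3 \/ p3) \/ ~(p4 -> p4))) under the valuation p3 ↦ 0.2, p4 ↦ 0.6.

0.40

~p4: Łukasiewicz ¬ gives 1 − 0.6 = 0.4
(p3 \/ p3) = max(0.2, 0.2) = 0.2
(p4 -> p4): min(1, 1 − 0.6 + 0.6) = 1
~(p4 -> p4): Łukasiewicz ¬ gives 1 − 1 = 0
((p3 \/ p3) \/ ~(p4 -> p4)) = max(0.2, 0) = 0.2
~((p3 \/ p3) \/ ~(p4 -> p4)): Łukasiewicz ¬ gives 1 − 0.2 = 0.8
~~((p3 \/ p3) \/ ~(p4 -> p4)): Łukasiewicz ¬ gives 1 − 0.8 = 0.2
(~p4 \/ ~~((p3 \/ p3) \/ ~(p4 -> p4))) = max(0.4, 0.2) = 0.4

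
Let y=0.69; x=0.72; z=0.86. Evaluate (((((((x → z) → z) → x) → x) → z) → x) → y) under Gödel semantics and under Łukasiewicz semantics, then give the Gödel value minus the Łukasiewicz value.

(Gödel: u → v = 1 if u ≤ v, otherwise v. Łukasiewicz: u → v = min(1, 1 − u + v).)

Gödel evaluation:
  (x → z): 0.72 ≤ 0.86, so result = 1
  ((x → z) → z): 1 > 0.86, so result = 0.86
  (((x → z) → z) → x): 0.86 > 0.72, so result = 0.72
  ((((x → z) → z) → x) → x): 0.72 ≤ 0.72, so result = 1
  (((((x → z) → z) → x) → x) → z): 1 > 0.86, so result = 0.86
  ((((((x → z) → z) → x) → x) → z) → x): 0.86 > 0.72, so result = 0.72
  (((((((x → z) → z) → x) → x) → z) → x) → y): 0.72 > 0.69, so result = 0.69
  Gödel value = 0.69
Łukasiewicz evaluation:
  (x → z): min(1, 1 − 0.72 + 0.86) = 1
  ((x → z) → z): min(1, 1 − 1 + 0.86) = 0.86
  (((x → z) → z) → x): min(1, 1 − 0.86 + 0.72) = 0.86
  ((((x → z) → z) → x) → x): min(1, 1 − 0.86 + 0.72) = 0.86
  (((((x → z) → z) → x) → x) → z): min(1, 1 − 0.86 + 0.86) = 1
  ((((((x → z) → z) → x) → x) → z) → x): min(1, 1 − 1 + 0.72) = 0.72
  (((((((x → z) → z) → x) → x) → z) → x) → y): min(1, 1 − 0.72 + 0.69) = 0.97
  Łukasiewicz value = 0.97
Difference: 0.69 − 0.97 = -0.28

-0.28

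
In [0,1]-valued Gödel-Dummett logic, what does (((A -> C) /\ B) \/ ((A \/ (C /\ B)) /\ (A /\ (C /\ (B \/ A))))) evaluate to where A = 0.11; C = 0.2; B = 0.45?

(A -> C): 0.11 ≤ 0.2, so result = 1
((A -> C) /\ B) = min(1, 0.45) = 0.45
(C /\ B) = min(0.2, 0.45) = 0.2
(A \/ (C /\ B)) = max(0.11, 0.2) = 0.2
(B \/ A) = max(0.45, 0.11) = 0.45
(C /\ (B \/ A)) = min(0.2, 0.45) = 0.2
(A /\ (C /\ (B \/ A))) = min(0.11, 0.2) = 0.11
((A \/ (C /\ B)) /\ (A /\ (C /\ (B \/ A)))) = min(0.2, 0.11) = 0.11
(((A -> C) /\ B) \/ ((A \/ (C /\ B)) /\ (A /\ (C /\ (B \/ A))))) = max(0.45, 0.11) = 0.45

0.45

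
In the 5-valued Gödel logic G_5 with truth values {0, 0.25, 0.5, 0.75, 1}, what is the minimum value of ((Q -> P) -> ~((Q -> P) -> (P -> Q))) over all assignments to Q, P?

0.00

The minimum is attained at Q = 0, P = 0:
  (Q -> P): 0 ≤ 0, so result = 1
  (Q -> P): 0 ≤ 0, so result = 1
  (P -> Q): 0 ≤ 0, so result = 1
  ((Q -> P) -> (P -> Q)): 1 ≤ 1, so result = 1
  ~((Q -> P) -> (P -> Q)): Gödel ¬ of 1 = 0 (operand ≠ 0)
  ((Q -> P) -> ~((Q -> P) -> (P -> Q))): 1 > 0, so result = 0
Checking all 25 assignments confirms none give a value below 0.00.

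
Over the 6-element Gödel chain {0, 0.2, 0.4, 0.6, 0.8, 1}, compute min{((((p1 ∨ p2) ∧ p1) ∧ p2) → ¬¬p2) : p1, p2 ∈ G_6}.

1.00

Every assignment gives 1. For instance at p1 = 0, p2 = 0:
  (p1 ∨ p2) = max(0, 0) = 0
  ((p1 ∨ p2) ∧ p1) = min(0, 0) = 0
  (((p1 ∨ p2) ∧ p1) ∧ p2) = min(0, 0) = 0
  ¬p2: Gödel ¬ of 0 = 1 (operand is 0)
  ¬¬p2: Gödel ¬ of 1 = 0 (operand ≠ 0)
  ((((p1 ∨ p2) ∧ p1) ∧ p2) → ¬¬p2): 0 ≤ 0, so result = 1
All 36 assignments give value 1 — the formula is a G_6-tautology.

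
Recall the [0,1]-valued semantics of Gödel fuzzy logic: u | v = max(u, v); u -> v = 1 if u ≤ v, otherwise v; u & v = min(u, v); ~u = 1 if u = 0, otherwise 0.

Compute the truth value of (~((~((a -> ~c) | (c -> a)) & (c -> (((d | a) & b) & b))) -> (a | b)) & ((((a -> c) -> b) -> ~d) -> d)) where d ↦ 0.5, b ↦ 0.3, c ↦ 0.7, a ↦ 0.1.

0.00

~c: Gödel ¬ of 0.7 = 0 (operand ≠ 0)
(a -> ~c): 0.1 > 0, so result = 0
(c -> a): 0.7 > 0.1, so result = 0.1
((a -> ~c) | (c -> a)) = max(0, 0.1) = 0.1
~((a -> ~c) | (c -> a)): Gödel ¬ of 0.1 = 0 (operand ≠ 0)
(d | a) = max(0.5, 0.1) = 0.5
((d | a) & b) = min(0.5, 0.3) = 0.3
(((d | a) & b) & b) = min(0.3, 0.3) = 0.3
(c -> (((d | a) & b) & b)): 0.7 > 0.3, so result = 0.3
(~((a -> ~c) | (c -> a)) & (c -> (((d | a) & b) & b))) = min(0, 0.3) = 0
(a | b) = max(0.1, 0.3) = 0.3
((~((a -> ~c) | (c -> a)) & (c -> (((d | a) & b) & b))) -> (a | b)): 0 ≤ 0.3, so result = 1
~((~((a -> ~c) | (c -> a)) & (c -> (((d | a) & b) & b))) -> (a | b)): Gödel ¬ of 1 = 0 (operand ≠ 0)
(a -> c): 0.1 ≤ 0.7, so result = 1
((a -> c) -> b): 1 > 0.3, so result = 0.3
~d: Gödel ¬ of 0.5 = 0 (operand ≠ 0)
(((a -> c) -> b) -> ~d): 0.3 > 0, so result = 0
((((a -> c) -> b) -> ~d) -> d): 0 ≤ 0.5, so result = 1
(~((~((a -> ~c) | (c -> a)) & (c -> (((d | a) & b) & b))) -> (a | b)) & ((((a -> c) -> b) -> ~d) -> d)) = min(0, 1) = 0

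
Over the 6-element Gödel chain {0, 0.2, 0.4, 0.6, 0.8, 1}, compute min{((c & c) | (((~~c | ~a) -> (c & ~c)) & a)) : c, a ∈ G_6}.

The minimum is attained at c = 0, a = 0:
  (c & c) = min(0, 0) = 0
  ~c: Gödel ¬ of 0 = 1 (operand is 0)
  ~~c: Gödel ¬ of 1 = 0 (operand ≠ 0)
  ~a: Gödel ¬ of 0 = 1 (operand is 0)
  (~~c | ~a) = max(0, 1) = 1
  ~c: Gödel ¬ of 0 = 1 (operand is 0)
  (c & ~c) = min(0, 1) = 0
  ((~~c | ~a) -> (c & ~c)): 1 > 0, so result = 0
  (((~~c | ~a) -> (c & ~c)) & a) = min(0, 0) = 0
  ((c & c) | (((~~c | ~a) -> (c & ~c)) & a)) = max(0, 0) = 0
Checking all 36 assignments confirms none give a value below 0.00.

0.00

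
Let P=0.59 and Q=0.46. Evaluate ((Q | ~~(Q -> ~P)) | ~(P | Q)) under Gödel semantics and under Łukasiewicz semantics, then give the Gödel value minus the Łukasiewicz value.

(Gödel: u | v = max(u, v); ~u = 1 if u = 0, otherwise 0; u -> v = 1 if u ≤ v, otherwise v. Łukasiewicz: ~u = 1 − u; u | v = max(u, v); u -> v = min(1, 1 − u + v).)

Gödel evaluation:
  ~P: Gödel ¬ of 0.59 = 0 (operand ≠ 0)
  (Q -> ~P): 0.46 > 0, so result = 0
  ~(Q -> ~P): Gödel ¬ of 0 = 1 (operand is 0)
  ~~(Q -> ~P): Gödel ¬ of 1 = 0 (operand ≠ 0)
  (Q | ~~(Q -> ~P)) = max(0.46, 0) = 0.46
  (P | Q) = max(0.59, 0.46) = 0.59
  ~(P | Q): Gödel ¬ of 0.59 = 0 (operand ≠ 0)
  ((Q | ~~(Q -> ~P)) | ~(P | Q)) = max(0.46, 0) = 0.46
  Gödel value = 0.46
Łukasiewicz evaluation:
  ~P: Łukasiewicz ¬ gives 1 − 0.59 = 0.41
  (Q -> ~P): min(1, 1 − 0.46 + 0.41) = 0.95
  ~(Q -> ~P): Łukasiewicz ¬ gives 1 − 0.95 = 0.05
  ~~(Q -> ~P): Łukasiewicz ¬ gives 1 − 0.05 = 0.95
  (Q | ~~(Q -> ~P)) = max(0.46, 0.95) = 0.95
  (P | Q) = max(0.59, 0.46) = 0.59
  ~(P | Q): Łukasiewicz ¬ gives 1 − 0.59 = 0.41
  ((Q | ~~(Q -> ~P)) | ~(P | Q)) = max(0.95, 0.41) = 0.95
  Łukasiewicz value = 0.95
Difference: 0.46 − 0.95 = -0.49

-0.49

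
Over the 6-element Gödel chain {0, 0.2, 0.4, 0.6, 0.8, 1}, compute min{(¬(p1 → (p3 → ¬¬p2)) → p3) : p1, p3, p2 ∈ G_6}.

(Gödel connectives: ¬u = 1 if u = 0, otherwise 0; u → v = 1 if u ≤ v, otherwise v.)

The minimum is attained at p1 = 0.2, p3 = 0.2, p2 = 0:
  ¬p2: Gödel ¬ of 0 = 1 (operand is 0)
  ¬¬p2: Gödel ¬ of 1 = 0 (operand ≠ 0)
  (p3 → ¬¬p2): 0.2 > 0, so result = 0
  (p1 → (p3 → ¬¬p2)): 0.2 > 0, so result = 0
  ¬(p1 → (p3 → ¬¬p2)): Gödel ¬ of 0 = 1 (operand is 0)
  (¬(p1 → (p3 → ¬¬p2)) → p3): 1 > 0.2, so result = 0.2
Checking all 216 assignments confirms none give a value below 0.20.

0.20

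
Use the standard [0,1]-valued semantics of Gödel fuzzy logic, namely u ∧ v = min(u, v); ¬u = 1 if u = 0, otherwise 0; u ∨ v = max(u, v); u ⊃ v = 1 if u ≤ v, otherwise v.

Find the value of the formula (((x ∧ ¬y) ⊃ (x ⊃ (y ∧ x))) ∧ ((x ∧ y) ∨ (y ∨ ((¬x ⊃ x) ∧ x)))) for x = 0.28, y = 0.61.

¬y: Gödel ¬ of 0.61 = 0 (operand ≠ 0)
(x ∧ ¬y) = min(0.28, 0) = 0
(y ∧ x) = min(0.61, 0.28) = 0.28
(x ⊃ (y ∧ x)): 0.28 ≤ 0.28, so result = 1
((x ∧ ¬y) ⊃ (x ⊃ (y ∧ x))): 0 ≤ 1, so result = 1
(x ∧ y) = min(0.28, 0.61) = 0.28
¬x: Gödel ¬ of 0.28 = 0 (operand ≠ 0)
(¬x ⊃ x): 0 ≤ 0.28, so result = 1
((¬x ⊃ x) ∧ x) = min(1, 0.28) = 0.28
(y ∨ ((¬x ⊃ x) ∧ x)) = max(0.61, 0.28) = 0.61
((x ∧ y) ∨ (y ∨ ((¬x ⊃ x) ∧ x))) = max(0.28, 0.61) = 0.61
(((x ∧ ¬y) ⊃ (x ⊃ (y ∧ x))) ∧ ((x ∧ y) ∨ (y ∨ ((¬x ⊃ x) ∧ x)))) = min(1, 0.61) = 0.61

0.61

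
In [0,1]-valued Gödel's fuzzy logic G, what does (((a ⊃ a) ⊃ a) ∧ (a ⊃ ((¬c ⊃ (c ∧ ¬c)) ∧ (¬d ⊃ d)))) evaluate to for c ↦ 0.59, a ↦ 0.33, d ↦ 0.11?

0.33

(a ⊃ a): 0.33 ≤ 0.33, so result = 1
((a ⊃ a) ⊃ a): 1 > 0.33, so result = 0.33
¬c: Gödel ¬ of 0.59 = 0 (operand ≠ 0)
¬c: Gödel ¬ of 0.59 = 0 (operand ≠ 0)
(c ∧ ¬c) = min(0.59, 0) = 0
(¬c ⊃ (c ∧ ¬c)): 0 ≤ 0, so result = 1
¬d: Gödel ¬ of 0.11 = 0 (operand ≠ 0)
(¬d ⊃ d): 0 ≤ 0.11, so result = 1
((¬c ⊃ (c ∧ ¬c)) ∧ (¬d ⊃ d)) = min(1, 1) = 1
(a ⊃ ((¬c ⊃ (c ∧ ¬c)) ∧ (¬d ⊃ d))): 0.33 ≤ 1, so result = 1
(((a ⊃ a) ⊃ a) ∧ (a ⊃ ((¬c ⊃ (c ∧ ¬c)) ∧ (¬d ⊃ d)))) = min(0.33, 1) = 0.33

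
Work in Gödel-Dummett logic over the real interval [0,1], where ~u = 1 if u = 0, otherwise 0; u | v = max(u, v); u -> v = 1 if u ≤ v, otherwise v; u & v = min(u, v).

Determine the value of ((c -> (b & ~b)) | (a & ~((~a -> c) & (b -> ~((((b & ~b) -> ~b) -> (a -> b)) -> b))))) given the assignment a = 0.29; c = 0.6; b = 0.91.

0.29

~b: Gödel ¬ of 0.91 = 0 (operand ≠ 0)
(b & ~b) = min(0.91, 0) = 0
(c -> (b & ~b)): 0.6 > 0, so result = 0
~a: Gödel ¬ of 0.29 = 0 (operand ≠ 0)
(~a -> c): 0 ≤ 0.6, so result = 1
~b: Gödel ¬ of 0.91 = 0 (operand ≠ 0)
(b & ~b) = min(0.91, 0) = 0
~b: Gödel ¬ of 0.91 = 0 (operand ≠ 0)
((b & ~b) -> ~b): 0 ≤ 0, so result = 1
(a -> b): 0.29 ≤ 0.91, so result = 1
(((b & ~b) -> ~b) -> (a -> b)): 1 ≤ 1, so result = 1
((((b & ~b) -> ~b) -> (a -> b)) -> b): 1 > 0.91, so result = 0.91
~((((b & ~b) -> ~b) -> (a -> b)) -> b): Gödel ¬ of 0.91 = 0 (operand ≠ 0)
(b -> ~((((b & ~b) -> ~b) -> (a -> b)) -> b)): 0.91 > 0, so result = 0
((~a -> c) & (b -> ~((((b & ~b) -> ~b) -> (a -> b)) -> b))) = min(1, 0) = 0
~((~a -> c) & (b -> ~((((b & ~b) -> ~b) -> (a -> b)) -> b))): Gödel ¬ of 0 = 1 (operand is 0)
(a & ~((~a -> c) & (b -> ~((((b & ~b) -> ~b) -> (a -> b)) -> b)))) = min(0.29, 1) = 0.29
((c -> (b & ~b)) | (a & ~((~a -> c) & (b -> ~((((b & ~b) -> ~b) -> (a -> b)) -> b))))) = max(0, 0.29) = 0.29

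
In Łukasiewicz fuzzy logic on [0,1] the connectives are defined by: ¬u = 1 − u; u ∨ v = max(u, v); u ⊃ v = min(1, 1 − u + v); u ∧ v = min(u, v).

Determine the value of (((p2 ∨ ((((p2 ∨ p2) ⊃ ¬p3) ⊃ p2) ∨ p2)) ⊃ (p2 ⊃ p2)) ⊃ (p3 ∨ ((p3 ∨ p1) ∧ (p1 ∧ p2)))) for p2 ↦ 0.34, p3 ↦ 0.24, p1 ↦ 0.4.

0.34

(p2 ∨ p2) = max(0.34, 0.34) = 0.34
¬p3: Łukasiewicz ¬ gives 1 − 0.24 = 0.76
((p2 ∨ p2) ⊃ ¬p3): min(1, 1 − 0.34 + 0.76) = 1
(((p2 ∨ p2) ⊃ ¬p3) ⊃ p2): min(1, 1 − 1 + 0.34) = 0.34
((((p2 ∨ p2) ⊃ ¬p3) ⊃ p2) ∨ p2) = max(0.34, 0.34) = 0.34
(p2 ∨ ((((p2 ∨ p2) ⊃ ¬p3) ⊃ p2) ∨ p2)) = max(0.34, 0.34) = 0.34
(p2 ⊃ p2): min(1, 1 − 0.34 + 0.34) = 1
((p2 ∨ ((((p2 ∨ p2) ⊃ ¬p3) ⊃ p2) ∨ p2)) ⊃ (p2 ⊃ p2)): min(1, 1 − 0.34 + 1) = 1
(p3 ∨ p1) = max(0.24, 0.4) = 0.4
(p1 ∧ p2) = min(0.4, 0.34) = 0.34
((p3 ∨ p1) ∧ (p1 ∧ p2)) = min(0.4, 0.34) = 0.34
(p3 ∨ ((p3 ∨ p1) ∧ (p1 ∧ p2))) = max(0.24, 0.34) = 0.34
(((p2 ∨ ((((p2 ∨ p2) ⊃ ¬p3) ⊃ p2) ∨ p2)) ⊃ (p2 ⊃ p2)) ⊃ (p3 ∨ ((p3 ∨ p1) ∧ (p1 ∧ p2)))): min(1, 1 − 1 + 0.34) = 0.34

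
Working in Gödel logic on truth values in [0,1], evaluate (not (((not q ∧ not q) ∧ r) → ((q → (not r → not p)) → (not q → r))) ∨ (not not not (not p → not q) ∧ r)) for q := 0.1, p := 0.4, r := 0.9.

not q: Gödel ¬ of 0.1 = 0 (operand ≠ 0)
not q: Gödel ¬ of 0.1 = 0 (operand ≠ 0)
(not q ∧ not q) = min(0, 0) = 0
((not q ∧ not q) ∧ r) = min(0, 0.9) = 0
not r: Gödel ¬ of 0.9 = 0 (operand ≠ 0)
not p: Gödel ¬ of 0.4 = 0 (operand ≠ 0)
(not r → not p): 0 ≤ 0, so result = 1
(q → (not r → not p)): 0.1 ≤ 1, so result = 1
not q: Gödel ¬ of 0.1 = 0 (operand ≠ 0)
(not q → r): 0 ≤ 0.9, so result = 1
((q → (not r → not p)) → (not q → r)): 1 ≤ 1, so result = 1
(((not q ∧ not q) ∧ r) → ((q → (not r → not p)) → (not q → r))): 0 ≤ 1, so result = 1
not (((not q ∧ not q) ∧ r) → ((q → (not r → not p)) → (not q → r))): Gödel ¬ of 1 = 0 (operand ≠ 0)
not p: Gödel ¬ of 0.4 = 0 (operand ≠ 0)
not q: Gödel ¬ of 0.1 = 0 (operand ≠ 0)
(not p → not q): 0 ≤ 0, so result = 1
not (not p → not q): Gödel ¬ of 1 = 0 (operand ≠ 0)
not not (not p → not q): Gödel ¬ of 0 = 1 (operand is 0)
not not not (not p → not q): Gödel ¬ of 1 = 0 (operand ≠ 0)
(not not not (not p → not q) ∧ r) = min(0, 0.9) = 0
(not (((not q ∧ not q) ∧ r) → ((q → (not r → not p)) → (not q → r))) ∨ (not not not (not p → not q) ∧ r)) = max(0, 0) = 0

0.00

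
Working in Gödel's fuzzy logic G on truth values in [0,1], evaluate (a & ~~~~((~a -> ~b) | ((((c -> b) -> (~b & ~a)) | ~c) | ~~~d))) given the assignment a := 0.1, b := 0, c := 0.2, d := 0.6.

0.10

~a: Gödel ¬ of 0.1 = 0 (operand ≠ 0)
~b: Gödel ¬ of 0 = 1 (operand is 0)
(~a -> ~b): 0 ≤ 1, so result = 1
(c -> b): 0.2 > 0, so result = 0
~b: Gödel ¬ of 0 = 1 (operand is 0)
~a: Gödel ¬ of 0.1 = 0 (operand ≠ 0)
(~b & ~a) = min(1, 0) = 0
((c -> b) -> (~b & ~a)): 0 ≤ 0, so result = 1
~c: Gödel ¬ of 0.2 = 0 (operand ≠ 0)
(((c -> b) -> (~b & ~a)) | ~c) = max(1, 0) = 1
~d: Gödel ¬ of 0.6 = 0 (operand ≠ 0)
~~d: Gödel ¬ of 0 = 1 (operand is 0)
~~~d: Gödel ¬ of 1 = 0 (operand ≠ 0)
((((c -> b) -> (~b & ~a)) | ~c) | ~~~d) = max(1, 0) = 1
((~a -> ~b) | ((((c -> b) -> (~b & ~a)) | ~c) | ~~~d)) = max(1, 1) = 1
~((~a -> ~b) | ((((c -> b) -> (~b & ~a)) | ~c) | ~~~d)): Gödel ¬ of 1 = 0 (operand ≠ 0)
~~((~a -> ~b) | ((((c -> b) -> (~b & ~a)) | ~c) | ~~~d)): Gödel ¬ of 0 = 1 (operand is 0)
~~~((~a -> ~b) | ((((c -> b) -> (~b & ~a)) | ~c) | ~~~d)): Gödel ¬ of 1 = 0 (operand ≠ 0)
~~~~((~a -> ~b) | ((((c -> b) -> (~b & ~a)) | ~c) | ~~~d)): Gödel ¬ of 0 = 1 (operand is 0)
(a & ~~~~((~a -> ~b) | ((((c -> b) -> (~b & ~a)) | ~c) | ~~~d))) = min(0.1, 1) = 0.1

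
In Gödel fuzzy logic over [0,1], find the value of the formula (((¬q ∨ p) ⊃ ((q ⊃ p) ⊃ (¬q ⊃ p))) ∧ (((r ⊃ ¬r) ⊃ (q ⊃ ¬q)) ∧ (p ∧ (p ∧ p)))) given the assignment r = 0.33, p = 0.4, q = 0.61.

¬q: Gödel ¬ of 0.61 = 0 (operand ≠ 0)
(¬q ∨ p) = max(0, 0.4) = 0.4
(q ⊃ p): 0.61 > 0.4, so result = 0.4
¬q: Gödel ¬ of 0.61 = 0 (operand ≠ 0)
(¬q ⊃ p): 0 ≤ 0.4, so result = 1
((q ⊃ p) ⊃ (¬q ⊃ p)): 0.4 ≤ 1, so result = 1
((¬q ∨ p) ⊃ ((q ⊃ p) ⊃ (¬q ⊃ p))): 0.4 ≤ 1, so result = 1
¬r: Gödel ¬ of 0.33 = 0 (operand ≠ 0)
(r ⊃ ¬r): 0.33 > 0, so result = 0
¬q: Gödel ¬ of 0.61 = 0 (operand ≠ 0)
(q ⊃ ¬q): 0.61 > 0, so result = 0
((r ⊃ ¬r) ⊃ (q ⊃ ¬q)): 0 ≤ 0, so result = 1
(p ∧ p) = min(0.4, 0.4) = 0.4
(p ∧ (p ∧ p)) = min(0.4, 0.4) = 0.4
(((r ⊃ ¬r) ⊃ (q ⊃ ¬q)) ∧ (p ∧ (p ∧ p))) = min(1, 0.4) = 0.4
(((¬q ∨ p) ⊃ ((q ⊃ p) ⊃ (¬q ⊃ p))) ∧ (((r ⊃ ¬r) ⊃ (q ⊃ ¬q)) ∧ (p ∧ (p ∧ p)))) = min(1, 0.4) = 0.4

0.40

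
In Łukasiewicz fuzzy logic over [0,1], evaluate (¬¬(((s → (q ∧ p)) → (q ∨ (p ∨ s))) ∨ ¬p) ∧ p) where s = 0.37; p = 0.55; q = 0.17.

0.55

(q ∧ p) = min(0.17, 0.55) = 0.17
(s → (q ∧ p)): min(1, 1 − 0.37 + 0.17) = 0.8
(p ∨ s) = max(0.55, 0.37) = 0.55
(q ∨ (p ∨ s)) = max(0.17, 0.55) = 0.55
((s → (q ∧ p)) → (q ∨ (p ∨ s))): min(1, 1 − 0.8 + 0.55) = 0.75
¬p: Łukasiewicz ¬ gives 1 − 0.55 = 0.45
(((s → (q ∧ p)) → (q ∨ (p ∨ s))) ∨ ¬p) = max(0.75, 0.45) = 0.75
¬(((s → (q ∧ p)) → (q ∨ (p ∨ s))) ∨ ¬p): Łukasiewicz ¬ gives 1 − 0.75 = 0.25
¬¬(((s → (q ∧ p)) → (q ∨ (p ∨ s))) ∨ ¬p): Łukasiewicz ¬ gives 1 − 0.25 = 0.75
(¬¬(((s → (q ∧ p)) → (q ∨ (p ∨ s))) ∨ ¬p) ∧ p) = min(0.75, 0.55) = 0.55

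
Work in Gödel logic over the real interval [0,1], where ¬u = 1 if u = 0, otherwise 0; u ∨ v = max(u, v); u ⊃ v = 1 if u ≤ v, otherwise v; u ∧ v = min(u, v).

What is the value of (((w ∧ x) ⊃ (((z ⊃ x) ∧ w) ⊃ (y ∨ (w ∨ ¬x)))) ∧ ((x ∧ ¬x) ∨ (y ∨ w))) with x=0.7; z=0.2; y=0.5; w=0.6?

0.60

(w ∧ x) = min(0.6, 0.7) = 0.6
(z ⊃ x): 0.2 ≤ 0.7, so result = 1
((z ⊃ x) ∧ w) = min(1, 0.6) = 0.6
¬x: Gödel ¬ of 0.7 = 0 (operand ≠ 0)
(w ∨ ¬x) = max(0.6, 0) = 0.6
(y ∨ (w ∨ ¬x)) = max(0.5, 0.6) = 0.6
(((z ⊃ x) ∧ w) ⊃ (y ∨ (w ∨ ¬x))): 0.6 ≤ 0.6, so result = 1
((w ∧ x) ⊃ (((z ⊃ x) ∧ w) ⊃ (y ∨ (w ∨ ¬x)))): 0.6 ≤ 1, so result = 1
¬x: Gödel ¬ of 0.7 = 0 (operand ≠ 0)
(x ∧ ¬x) = min(0.7, 0) = 0
(y ∨ w) = max(0.5, 0.6) = 0.6
((x ∧ ¬x) ∨ (y ∨ w)) = max(0, 0.6) = 0.6
(((w ∧ x) ⊃ (((z ⊃ x) ∧ w) ⊃ (y ∨ (w ∨ ¬x)))) ∧ ((x ∧ ¬x) ∨ (y ∨ w))) = min(1, 0.6) = 0.6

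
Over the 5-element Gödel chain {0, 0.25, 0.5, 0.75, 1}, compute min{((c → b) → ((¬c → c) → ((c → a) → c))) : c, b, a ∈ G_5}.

0.25

The minimum is attained at c = 0.25, b = 0.25, a = 0.25:
  (c → b): 0.25 ≤ 0.25, so result = 1
  ¬c: Gödel ¬ of 0.25 = 0 (operand ≠ 0)
  (¬c → c): 0 ≤ 0.25, so result = 1
  (c → a): 0.25 ≤ 0.25, so result = 1
  ((c → a) → c): 1 > 0.25, so result = 0.25
  ((¬c → c) → ((c → a) → c)): 1 > 0.25, so result = 0.25
  ((c → b) → ((¬c → c) → ((c → a) → c))): 1 > 0.25, so result = 0.25
Checking all 125 assignments confirms none give a value below 0.25.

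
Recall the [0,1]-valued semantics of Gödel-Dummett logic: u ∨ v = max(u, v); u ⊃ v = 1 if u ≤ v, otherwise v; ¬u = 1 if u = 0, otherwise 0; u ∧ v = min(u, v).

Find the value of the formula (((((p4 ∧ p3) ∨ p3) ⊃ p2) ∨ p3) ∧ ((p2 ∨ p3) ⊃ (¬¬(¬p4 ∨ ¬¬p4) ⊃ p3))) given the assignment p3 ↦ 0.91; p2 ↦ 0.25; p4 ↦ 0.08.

0.91

(p4 ∧ p3) = min(0.08, 0.91) = 0.08
((p4 ∧ p3) ∨ p3) = max(0.08, 0.91) = 0.91
(((p4 ∧ p3) ∨ p3) ⊃ p2): 0.91 > 0.25, so result = 0.25
((((p4 ∧ p3) ∨ p3) ⊃ p2) ∨ p3) = max(0.25, 0.91) = 0.91
(p2 ∨ p3) = max(0.25, 0.91) = 0.91
¬p4: Gödel ¬ of 0.08 = 0 (operand ≠ 0)
¬p4: Gödel ¬ of 0.08 = 0 (operand ≠ 0)
¬¬p4: Gödel ¬ of 0 = 1 (operand is 0)
(¬p4 ∨ ¬¬p4) = max(0, 1) = 1
¬(¬p4 ∨ ¬¬p4): Gödel ¬ of 1 = 0 (operand ≠ 0)
¬¬(¬p4 ∨ ¬¬p4): Gödel ¬ of 0 = 1 (operand is 0)
(¬¬(¬p4 ∨ ¬¬p4) ⊃ p3): 1 > 0.91, so result = 0.91
((p2 ∨ p3) ⊃ (¬¬(¬p4 ∨ ¬¬p4) ⊃ p3)): 0.91 ≤ 0.91, so result = 1
(((((p4 ∧ p3) ∨ p3) ⊃ p2) ∨ p3) ∧ ((p2 ∨ p3) ⊃ (¬¬(¬p4 ∨ ¬¬p4) ⊃ p3))) = min(0.91, 1) = 0.91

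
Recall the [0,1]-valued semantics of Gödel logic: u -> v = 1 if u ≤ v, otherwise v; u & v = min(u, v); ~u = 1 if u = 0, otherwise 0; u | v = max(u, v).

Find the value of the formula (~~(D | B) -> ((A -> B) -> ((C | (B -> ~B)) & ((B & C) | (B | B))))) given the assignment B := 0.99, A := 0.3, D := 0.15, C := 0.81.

0.81

(D | B) = max(0.15, 0.99) = 0.99
~(D | B): Gödel ¬ of 0.99 = 0 (operand ≠ 0)
~~(D | B): Gödel ¬ of 0 = 1 (operand is 0)
(A -> B): 0.3 ≤ 0.99, so result = 1
~B: Gödel ¬ of 0.99 = 0 (operand ≠ 0)
(B -> ~B): 0.99 > 0, so result = 0
(C | (B -> ~B)) = max(0.81, 0) = 0.81
(B & C) = min(0.99, 0.81) = 0.81
(B | B) = max(0.99, 0.99) = 0.99
((B & C) | (B | B)) = max(0.81, 0.99) = 0.99
((C | (B -> ~B)) & ((B & C) | (B | B))) = min(0.81, 0.99) = 0.81
((A -> B) -> ((C | (B -> ~B)) & ((B & C) | (B | B)))): 1 > 0.81, so result = 0.81
(~~(D | B) -> ((A -> B) -> ((C | (B -> ~B)) & ((B & C) | (B | B))))): 1 > 0.81, so result = 0.81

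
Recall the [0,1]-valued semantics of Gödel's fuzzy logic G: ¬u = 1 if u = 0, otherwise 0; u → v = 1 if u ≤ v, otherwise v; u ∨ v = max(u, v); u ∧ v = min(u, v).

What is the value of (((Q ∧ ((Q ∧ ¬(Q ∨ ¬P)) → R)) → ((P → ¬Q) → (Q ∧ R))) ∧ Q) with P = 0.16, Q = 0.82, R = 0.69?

0.82

¬P: Gödel ¬ of 0.16 = 0 (operand ≠ 0)
(Q ∨ ¬P) = max(0.82, 0) = 0.82
¬(Q ∨ ¬P): Gödel ¬ of 0.82 = 0 (operand ≠ 0)
(Q ∧ ¬(Q ∨ ¬P)) = min(0.82, 0) = 0
((Q ∧ ¬(Q ∨ ¬P)) → R): 0 ≤ 0.69, so result = 1
(Q ∧ ((Q ∧ ¬(Q ∨ ¬P)) → R)) = min(0.82, 1) = 0.82
¬Q: Gödel ¬ of 0.82 = 0 (operand ≠ 0)
(P → ¬Q): 0.16 > 0, so result = 0
(Q ∧ R) = min(0.82, 0.69) = 0.69
((P → ¬Q) → (Q ∧ R)): 0 ≤ 0.69, so result = 1
((Q ∧ ((Q ∧ ¬(Q ∨ ¬P)) → R)) → ((P → ¬Q) → (Q ∧ R))): 0.82 ≤ 1, so result = 1
(((Q ∧ ((Q ∧ ¬(Q ∨ ¬P)) → R)) → ((P → ¬Q) → (Q ∧ R))) ∧ Q) = min(1, 0.82) = 0.82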